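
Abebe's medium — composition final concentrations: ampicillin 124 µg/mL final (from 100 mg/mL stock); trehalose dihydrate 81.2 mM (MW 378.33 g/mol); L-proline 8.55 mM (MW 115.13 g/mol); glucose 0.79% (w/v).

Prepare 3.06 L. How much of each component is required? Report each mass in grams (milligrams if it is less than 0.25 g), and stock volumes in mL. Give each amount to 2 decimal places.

ampicillin 3.79 mL; trehalose dihydrate 94.00 g; L-proline 3.01 g; glucose 24.17 g

Scale factor relative to 1 L: 3.06.
ampicillin: C1V1 = C2V2 → 124 µg/mL × 3060 mL ÷ 100000 µg/mL = 3.79 mL
trehalose dihydrate: 81.2 mmol/L × 378.33 g/mol × 3.06 L ÷ 1000 = 94.00 g
L-proline: 8.55 mmol/L × 115.13 g/mol × 3.06 L ÷ 1000 = 3.01 g
glucose: 0.79 g per 100 mL × 3060 mL ÷ 100 = 24.17 g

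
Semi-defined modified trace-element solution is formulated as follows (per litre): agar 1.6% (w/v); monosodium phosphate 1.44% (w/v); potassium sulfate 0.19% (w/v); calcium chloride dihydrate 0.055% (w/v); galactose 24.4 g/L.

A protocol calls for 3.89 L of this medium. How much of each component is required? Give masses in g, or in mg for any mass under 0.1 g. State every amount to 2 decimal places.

Scale factor relative to 1 L: 3.89.
agar: 1.6 g per 100 mL × 3890 mL ÷ 100 = 62.24 g
monosodium phosphate: 1.44% w/v = 14.4 g/L → 14.4 × 3.89 L = 56.02 g
potassium sulfate: 0.19 g per 100 mL × 3890 mL ÷ 100 = 7.39 g
calcium chloride dihydrate: 0.055 g per 100 mL × 3890 mL ÷ 100 = 2.14 g
galactose: 24.4 g/L × 3.89 L = 94.92 g

agar 62.24 g; monosodium phosphate 56.02 g; potassium sulfate 7.39 g; calcium chloride dihydrate 2.14 g; galactose 94.92 g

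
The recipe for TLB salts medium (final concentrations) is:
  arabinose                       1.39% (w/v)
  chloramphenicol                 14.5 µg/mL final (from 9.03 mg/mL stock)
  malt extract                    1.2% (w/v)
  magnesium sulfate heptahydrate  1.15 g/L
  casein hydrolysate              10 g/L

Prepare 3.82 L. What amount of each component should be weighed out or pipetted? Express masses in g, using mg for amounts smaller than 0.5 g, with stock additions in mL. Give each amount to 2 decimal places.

arabinose 53.10 g; chloramphenicol 6.13 mL; malt extract 45.84 g; magnesium sulfate heptahydrate 4.39 g; casein hydrolysate 38.20 g

Scale factor relative to 1 L: 3.82.
arabinose: 1.39 g per 100 mL × 3820 mL ÷ 100 = 53.10 g
chloramphenicol: dilute stock: 14.5 µg/mL × 3820 mL ÷ 9030 µg/mL = 6.13 mL
malt extract: 1.2 g per 100 mL × 3820 mL ÷ 100 = 45.84 g
magnesium sulfate heptahydrate: 1.15 g/L × 3.82 L = 4.39 g
casein hydrolysate: 10 g/L × 3.82 L = 38.20 g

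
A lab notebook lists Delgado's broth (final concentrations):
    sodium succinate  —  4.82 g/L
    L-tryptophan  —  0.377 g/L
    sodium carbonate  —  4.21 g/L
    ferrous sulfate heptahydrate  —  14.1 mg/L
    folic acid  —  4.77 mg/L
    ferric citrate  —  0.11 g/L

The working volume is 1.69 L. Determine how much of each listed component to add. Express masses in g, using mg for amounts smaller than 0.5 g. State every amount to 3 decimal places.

Working volume: 1.69 L.
sodium succinate: 4.82 g/L × 1.69 L = 8.146 g
L-tryptophan: 0.377 g/L × 1.69 L = 0.637 g
sodium carbonate: 4.21 g/L × 1.69 L = 7.115 g
ferrous sulfate heptahydrate: 14.1 mg/L × 1.69 L = 23.829 mg
folic acid: 4.77 mg/L × 1.69 L = 8.061 mg
ferric citrate: 0.11 g/L × 1.69 L = 0.1859 g = 185.900 mg

sodium succinate 8.146 g; L-tryptophan 0.637 g; sodium carbonate 7.115 g; ferrous sulfate heptahydrate 23.829 mg; folic acid 8.061 mg; ferric citrate 185.900 mg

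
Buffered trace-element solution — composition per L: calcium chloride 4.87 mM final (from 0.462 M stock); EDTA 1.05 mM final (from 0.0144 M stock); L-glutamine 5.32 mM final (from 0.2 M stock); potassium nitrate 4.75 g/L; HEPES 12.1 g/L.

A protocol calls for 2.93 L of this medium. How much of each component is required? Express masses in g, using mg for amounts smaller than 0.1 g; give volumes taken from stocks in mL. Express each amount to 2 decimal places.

Scale factor relative to 1 L: 2.93.
calcium chloride: V = C2·V2/C1 = 4.87 mM × 2930 mL ÷ 462 mM = 30.89 mL
EDTA: V = C2·V2/C1 = 1.05 mM × 2930 mL ÷ 14.4 mM = 213.65 mL
L-glutamine: V = C2·V2/C1 = 5.32 mM × 2930 mL ÷ 200 mM = 77.94 mL
potassium nitrate: 4.75 g/L × 2.93 L = 13.92 g
HEPES: 12.1 g/L × 2.93 L = 35.45 g

calcium chloride 30.89 mL; EDTA 213.65 mL; L-glutamine 77.94 mL; potassium nitrate 13.92 g; HEPES 35.45 g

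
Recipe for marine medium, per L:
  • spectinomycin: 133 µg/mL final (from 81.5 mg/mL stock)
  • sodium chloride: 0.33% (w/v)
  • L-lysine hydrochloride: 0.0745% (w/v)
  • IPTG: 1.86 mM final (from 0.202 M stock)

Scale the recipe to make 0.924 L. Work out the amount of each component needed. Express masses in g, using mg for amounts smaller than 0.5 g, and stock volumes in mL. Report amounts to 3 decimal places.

spectinomycin 1.508 mL; sodium chloride 3.049 g; L-lysine hydrochloride 0.688 g; IPTG 8.508 mL

Working volume: 0.924 L.
spectinomycin: C1V1 = C2V2 → 133 µg/mL × 924 mL ÷ 81500 µg/mL = 1.508 mL
sodium chloride: 0.33% w/v = 3.3 g/L → 3.3 × 0.924 L = 3.049 g
L-lysine hydrochloride: 0.0745 g per 100 mL × 924 mL ÷ 100 = 0.688 g
IPTG: C1V1 = C2V2 → 1.86 mM × 924 mL ÷ 202 mM = 8.508 mL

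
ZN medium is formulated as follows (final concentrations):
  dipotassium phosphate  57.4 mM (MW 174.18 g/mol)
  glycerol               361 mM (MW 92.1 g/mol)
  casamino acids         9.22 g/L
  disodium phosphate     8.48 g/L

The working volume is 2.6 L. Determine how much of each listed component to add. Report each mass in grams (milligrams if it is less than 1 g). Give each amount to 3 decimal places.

Scale factor relative to 1 L: 2.6.
dipotassium phosphate: 57.4 mmol/L × 174.18 g/mol × 2.6 L ÷ 1000 = 25.995 g
glycerol: 361 mmol/L × 92.1 g/mol × 2.6 L ÷ 1000 = 86.445 g
casamino acids: 9.22 g/L × 2.6 L = 23.972 g
disodium phosphate: 8.48 g/L × 2.6 L = 22.048 g

dipotassium phosphate 25.995 g; glycerol 86.445 g; casamino acids 23.972 g; disodium phosphate 22.048 g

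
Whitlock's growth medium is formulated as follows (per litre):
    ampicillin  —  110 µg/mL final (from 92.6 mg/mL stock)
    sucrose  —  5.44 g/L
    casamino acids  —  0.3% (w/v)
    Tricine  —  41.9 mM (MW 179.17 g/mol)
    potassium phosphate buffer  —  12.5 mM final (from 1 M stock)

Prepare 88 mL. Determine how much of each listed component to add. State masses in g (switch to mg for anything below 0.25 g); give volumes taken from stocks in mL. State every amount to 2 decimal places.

ampicillin 0.10 mL; sucrose 0.48 g; casamino acids 0.26 g; Tricine 0.66 g; potassium phosphate buffer 1.10 mL

Scale factor relative to 1 L: 0.088.
ampicillin: V = C2·V2/C1 = 110 µg/mL × 88 mL ÷ 92600 µg/mL = 0.10 mL
sucrose: 5.44 g/L × 0.088 L = 0.48 g
casamino acids: 0.3% w/v = 3 g/L → 3 × 0.088 L = 0.26 g
Tricine: 41.9 mmol/L × 179.17 g/mol × 0.088 L ÷ 1000 = 0.66 g
potassium phosphate buffer: dilute stock: 12.5 mM × 88 mL ÷ 1000 mM = 1.10 mL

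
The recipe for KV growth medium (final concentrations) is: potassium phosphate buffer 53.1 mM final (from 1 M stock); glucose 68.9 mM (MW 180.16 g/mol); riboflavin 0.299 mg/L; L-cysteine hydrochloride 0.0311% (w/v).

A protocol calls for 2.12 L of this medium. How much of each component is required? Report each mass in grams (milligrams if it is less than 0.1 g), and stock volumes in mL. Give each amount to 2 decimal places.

Scale factor relative to 1 L: 2.12.
potassium phosphate buffer: V = C2·V2/C1 = 53.1 mM × 2120 mL ÷ 1000 mM = 112.57 mL
glucose: 68.9 mmol/L × 180.16 g/mol × 2.12 L ÷ 1000 = 26.32 g
riboflavin: 0.299 mg/L × 2.12 L = 0.63 mg
L-cysteine hydrochloride: 0.0311% w/v = 0.311 g/L → 0.311 × 2.12 L = 0.66 g

potassium phosphate buffer 112.57 mL; glucose 26.32 g; riboflavin 0.63 mg; L-cysteine hydrochloride 0.66 g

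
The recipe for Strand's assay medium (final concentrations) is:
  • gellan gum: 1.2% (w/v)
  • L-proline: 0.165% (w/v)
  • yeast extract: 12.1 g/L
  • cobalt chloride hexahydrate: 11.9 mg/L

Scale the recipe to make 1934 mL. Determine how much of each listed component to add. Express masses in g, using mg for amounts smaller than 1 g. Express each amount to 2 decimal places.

Scale factor relative to 1 L: 1.934.
gellan gum: 1.2% w/v = 12 g/L → 12 × 1.934 L = 23.21 g
L-proline: 0.165 g per 100 mL × 1934 mL ÷ 100 = 3.19 g
yeast extract: 12.1 g/L × 1.934 L = 23.40 g
cobalt chloride hexahydrate: 11.9 mg/L × 1.934 L = 23.01 mg

gellan gum 23.21 g; L-proline 3.19 g; yeast extract 23.40 g; cobalt chloride hexahydrate 23.01 mg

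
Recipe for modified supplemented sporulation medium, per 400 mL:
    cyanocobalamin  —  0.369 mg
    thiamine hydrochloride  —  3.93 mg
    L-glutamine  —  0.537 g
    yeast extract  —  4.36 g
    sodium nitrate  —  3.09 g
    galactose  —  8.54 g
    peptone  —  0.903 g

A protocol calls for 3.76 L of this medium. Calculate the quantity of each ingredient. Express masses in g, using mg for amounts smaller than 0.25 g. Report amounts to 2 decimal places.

cyanocobalamin 3.47 mg; thiamine hydrochloride 36.94 mg; L-glutamine 5.05 g; yeast extract 40.98 g; sodium nitrate 29.05 g; galactose 80.28 g; peptone 8.49 g

Scale factor = 3760 mL / 400 mL = 9.4.
cyanocobalamin: 0.369 mg × (3760 mL / 400 mL) = 3.47 mg
thiamine hydrochloride: 3.93 mg × (3760 mL / 400 mL) = 36.94 mg
L-glutamine: 0.537 g × (3760 mL / 400 mL) = 5.05 g
yeast extract: 4.36 g × (3760 mL / 400 mL) = 40.98 g
sodium nitrate: 3.09 g × (3760 mL / 400 mL) = 29.05 g
galactose: 8.54 g × (3760 mL / 400 mL) = 80.28 g
peptone: 0.903 g × (3760 mL / 400 mL) = 8.49 g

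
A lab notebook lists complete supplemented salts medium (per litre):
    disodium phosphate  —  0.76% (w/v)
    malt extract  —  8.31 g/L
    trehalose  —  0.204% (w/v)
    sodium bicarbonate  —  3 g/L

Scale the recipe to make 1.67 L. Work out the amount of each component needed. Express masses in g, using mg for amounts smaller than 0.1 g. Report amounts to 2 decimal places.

disodium phosphate 12.69 g; malt extract 13.88 g; trehalose 3.41 g; sodium bicarbonate 5.01 g

Working volume: 1.67 L.
disodium phosphate: 0.76 g per 100 mL × 1670 mL ÷ 100 = 12.69 g
malt extract: 8.31 g/L × 1.67 L = 13.88 g
trehalose: 0.204 g per 100 mL × 1670 mL ÷ 100 = 3.41 g
sodium bicarbonate: 3 g/L × 1.67 L = 5.01 g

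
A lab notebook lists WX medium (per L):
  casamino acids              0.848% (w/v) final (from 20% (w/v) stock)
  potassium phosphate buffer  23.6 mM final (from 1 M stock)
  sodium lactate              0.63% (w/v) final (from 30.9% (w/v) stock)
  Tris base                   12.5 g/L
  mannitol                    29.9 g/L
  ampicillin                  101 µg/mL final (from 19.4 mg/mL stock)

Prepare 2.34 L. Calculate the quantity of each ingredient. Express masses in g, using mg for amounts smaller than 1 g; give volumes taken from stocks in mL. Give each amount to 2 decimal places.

Working volume: 2.34 L.
casamino acids: dilute stock: 0.848% ÷ 20% × 2340 mL = 99.22 mL
potassium phosphate buffer: V = C2·V2/C1 = 23.6 mM × 2340 mL ÷ 1000 mM = 55.22 mL
sodium lactate: dilute stock: 0.63% ÷ 30.9% × 2340 mL = 47.71 mL
Tris base: 12.5 g/L × 2.34 L = 29.25 g
mannitol: 29.9 g/L × 2.34 L = 69.97 g
ampicillin: V = C2·V2/C1 = 101 µg/mL × 2340 mL ÷ 19400 µg/mL = 12.18 mL

casamino acids 99.22 mL; potassium phosphate buffer 55.22 mL; sodium lactate 47.71 mL; Tris base 29.25 g; mannitol 69.97 g; ampicillin 12.18 mL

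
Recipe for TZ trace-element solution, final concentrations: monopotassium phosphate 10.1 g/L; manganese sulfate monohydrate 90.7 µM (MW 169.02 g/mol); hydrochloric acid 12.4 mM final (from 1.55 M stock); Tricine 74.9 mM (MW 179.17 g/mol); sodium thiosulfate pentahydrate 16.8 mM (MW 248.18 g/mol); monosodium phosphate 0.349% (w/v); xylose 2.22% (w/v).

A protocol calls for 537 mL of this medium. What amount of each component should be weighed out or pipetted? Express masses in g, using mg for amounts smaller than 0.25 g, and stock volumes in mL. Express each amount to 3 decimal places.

monopotassium phosphate 5.424 g; manganese sulfate monohydrate 8.232 mg; hydrochloric acid 4.296 mL; Tricine 7.206 g; sodium thiosulfate pentahydrate 2.239 g; monosodium phosphate 1.874 g; xylose 11.921 g

Scale factor relative to 1 L: 0.537.
monopotassium phosphate: 10.1 g/L × 0.537 L = 5.424 g
manganese sulfate monohydrate: 90.7 µmol/L × 169.02 g/mol × 0.537 L ÷ 1000 = 8.232 mg
hydrochloric acid: C1V1 = C2V2 → 12.4 mM × 537 mL ÷ 1550 mM = 4.296 mL
Tricine: 74.9 mmol/L × 179.17 g/mol × 0.537 L ÷ 1000 = 7.206 g
sodium thiosulfate pentahydrate: 16.8 mmol/L × 248.18 g/mol × 0.537 L ÷ 1000 = 2.239 g
monosodium phosphate: 0.349 g per 100 mL × 537 mL ÷ 100 = 1.874 g
xylose: 2.22% w/v = 22.2 g/L → 22.2 × 0.537 L = 11.921 g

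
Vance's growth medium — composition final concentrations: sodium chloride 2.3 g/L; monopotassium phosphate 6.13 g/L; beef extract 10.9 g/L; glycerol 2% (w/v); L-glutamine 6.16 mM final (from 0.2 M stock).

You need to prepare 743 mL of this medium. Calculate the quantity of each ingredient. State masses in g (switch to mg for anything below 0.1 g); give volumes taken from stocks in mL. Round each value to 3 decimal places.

sodium chloride 1.709 g; monopotassium phosphate 4.555 g; beef extract 8.099 g; glycerol 14.860 g; L-glutamine 22.884 mL

Scale factor relative to 1 L: 0.743.
sodium chloride: 2.3 g/L × 0.743 L = 1.709 g
monopotassium phosphate: 6.13 g/L × 0.743 L = 4.555 g
beef extract: 10.9 g/L × 0.743 L = 8.099 g
glycerol: 2 g per 100 mL × 743 mL ÷ 100 = 14.860 g
L-glutamine: V = C2·V2/C1 = 6.16 mM × 743 mL ÷ 200 mM = 22.884 mL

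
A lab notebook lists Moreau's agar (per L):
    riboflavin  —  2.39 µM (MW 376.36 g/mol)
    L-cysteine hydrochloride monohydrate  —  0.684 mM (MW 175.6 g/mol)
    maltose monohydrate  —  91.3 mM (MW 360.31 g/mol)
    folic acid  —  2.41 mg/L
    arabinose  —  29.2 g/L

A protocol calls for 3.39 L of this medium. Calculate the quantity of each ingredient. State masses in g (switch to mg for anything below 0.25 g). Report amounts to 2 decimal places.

Working volume: 3.39 L.
riboflavin: 2.39 µmol/L × 376.36 g/mol × 3.39 L ÷ 1000 = 3.05 mg
L-cysteine hydrochloride monohydrate: 0.684 mmol/L × 175.6 g/mol × 3.39 L ÷ 1000 = 0.41 g
maltose monohydrate: 91.3 mmol/L × 360.31 g/mol × 3.39 L ÷ 1000 = 111.52 g
folic acid: 2.41 mg/L × 3.39 L = 8.17 mg
arabinose: 29.2 g/L × 3.39 L = 98.99 g

riboflavin 3.05 mg; L-cysteine hydrochloride monohydrate 0.41 g; maltose monohydrate 111.52 g; folic acid 8.17 mg; arabinose 98.99 g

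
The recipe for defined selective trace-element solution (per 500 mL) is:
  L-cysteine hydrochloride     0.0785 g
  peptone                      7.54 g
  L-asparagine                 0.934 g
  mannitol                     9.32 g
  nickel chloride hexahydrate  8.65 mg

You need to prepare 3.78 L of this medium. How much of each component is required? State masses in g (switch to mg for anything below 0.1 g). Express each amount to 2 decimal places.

L-cysteine hydrochloride 0.59 g; peptone 57.00 g; L-asparagine 7.06 g; mannitol 70.46 g; nickel chloride hexahydrate 65.39 mg

Ratio of target to recipe volume: 3780 / 500 = 7.56.
L-cysteine hydrochloride: 0.0785 g × (3780 mL / 500 mL) = 0.59 g
peptone: 7.54 g × (3780 mL / 500 mL) = 57.00 g
L-asparagine: 0.934 g × (3780 mL / 500 mL) = 7.06 g
mannitol: 9.32 g × (3780 mL / 500 mL) = 70.46 g
nickel chloride hexahydrate: 8.65 mg × (3780 mL / 500 mL) = 65.39 mg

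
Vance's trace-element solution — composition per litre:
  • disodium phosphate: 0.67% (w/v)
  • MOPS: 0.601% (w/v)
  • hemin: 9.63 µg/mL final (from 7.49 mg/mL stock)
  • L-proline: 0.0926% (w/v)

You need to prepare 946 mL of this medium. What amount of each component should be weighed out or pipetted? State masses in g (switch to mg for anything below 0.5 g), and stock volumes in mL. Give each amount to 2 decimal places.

Scale factor relative to 1 L: 0.946.
disodium phosphate: 0.67% w/v = 6.7 g/L → 6.7 × 0.946 L = 6.34 g
MOPS: 0.601 g per 100 mL × 946 mL ÷ 100 = 5.69 g
hemin: dilute stock: 9.63 µg/mL × 946 mL ÷ 7490 µg/mL = 1.22 mL
L-proline: 0.0926% w/v = 0.926 g/L → 0.926 × 0.946 L = 0.88 g

disodium phosphate 6.34 g; MOPS 5.69 g; hemin 1.22 mL; L-proline 0.88 g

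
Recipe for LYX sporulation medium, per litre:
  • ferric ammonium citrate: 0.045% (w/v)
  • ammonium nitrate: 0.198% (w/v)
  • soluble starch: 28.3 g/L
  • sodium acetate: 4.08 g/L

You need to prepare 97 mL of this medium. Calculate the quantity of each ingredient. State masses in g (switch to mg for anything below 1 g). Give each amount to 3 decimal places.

Scale factor relative to 1 L: 0.097.
ferric ammonium citrate: 0.045 g per 100 mL × 97 mL ÷ 100 = 0.04365 g = 43.650 mg
ammonium nitrate: 0.198 g per 100 mL × 97 mL ÷ 100 = 0.19206 g = 192.060 mg
soluble starch: 28.3 g/L × 0.097 L = 2.745 g
sodium acetate: 4.08 g/L × 0.097 L = 0.39576 g = 395.760 mg

ferric ammonium citrate 43.650 mg; ammonium nitrate 192.060 mg; soluble starch 2.745 g; sodium acetate 395.760 mg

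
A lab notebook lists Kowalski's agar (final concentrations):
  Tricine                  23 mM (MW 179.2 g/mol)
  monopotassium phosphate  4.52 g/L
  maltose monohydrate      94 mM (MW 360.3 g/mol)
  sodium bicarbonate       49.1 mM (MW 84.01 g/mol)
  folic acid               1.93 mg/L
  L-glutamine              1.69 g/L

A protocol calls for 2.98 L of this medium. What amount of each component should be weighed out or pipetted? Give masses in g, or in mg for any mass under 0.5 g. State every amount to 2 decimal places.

Scale factor relative to 1 L: 2.98.
Tricine: 23 mmol/L × 179.2 g/mol × 2.98 L ÷ 1000 = 12.28 g
monopotassium phosphate: 4.52 g/L × 2.98 L = 13.47 g
maltose monohydrate: 94 mmol/L × 360.3 g/mol × 2.98 L ÷ 1000 = 100.93 g
sodium bicarbonate: 49.1 mmol/L × 84.01 g/mol × 2.98 L ÷ 1000 = 12.29 g
folic acid: 1.93 mg/L × 2.98 L = 5.75 mg
L-glutamine: 1.69 g/L × 2.98 L = 5.04 g

Tricine 12.28 g; monopotassium phosphate 13.47 g; maltose monohydrate 100.93 g; sodium bicarbonate 12.29 g; folic acid 5.75 mg; L-glutamine 5.04 g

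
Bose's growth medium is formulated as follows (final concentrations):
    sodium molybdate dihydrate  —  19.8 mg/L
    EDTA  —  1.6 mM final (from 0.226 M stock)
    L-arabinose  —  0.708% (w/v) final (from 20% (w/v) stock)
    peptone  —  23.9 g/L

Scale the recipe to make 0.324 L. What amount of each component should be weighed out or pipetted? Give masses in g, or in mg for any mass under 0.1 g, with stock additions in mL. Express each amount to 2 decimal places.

Working volume: 0.324 L.
sodium molybdate dihydrate: 19.8 mg/L × 0.324 L = 6.42 mg
EDTA: C1V1 = C2V2 → 1.6 mM × 324 mL ÷ 226 mM = 2.29 mL
L-arabinose: dilute stock: 0.708% ÷ 20% × 324 mL = 11.47 mL
peptone: 23.9 g/L × 0.324 L = 7.74 g

sodium molybdate dihydrate 6.42 mg; EDTA 2.29 mL; L-arabinose 11.47 mL; peptone 7.74 g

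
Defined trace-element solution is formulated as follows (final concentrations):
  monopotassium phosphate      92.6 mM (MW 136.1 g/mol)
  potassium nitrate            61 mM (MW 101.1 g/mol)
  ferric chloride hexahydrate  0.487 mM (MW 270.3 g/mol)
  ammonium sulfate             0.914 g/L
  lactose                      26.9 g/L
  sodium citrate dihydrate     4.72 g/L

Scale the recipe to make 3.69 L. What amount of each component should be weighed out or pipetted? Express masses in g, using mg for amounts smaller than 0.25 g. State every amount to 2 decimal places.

Scale factor relative to 1 L: 3.69.
monopotassium phosphate: 92.6 mmol/L × 136.1 g/mol × 3.69 L ÷ 1000 = 46.50 g
potassium nitrate: 61 mmol/L × 101.1 g/mol × 3.69 L ÷ 1000 = 22.76 g
ferric chloride hexahydrate: 0.487 mmol/L × 270.3 g/mol × 3.69 L ÷ 1000 = 0.49 g
ammonium sulfate: 0.914 g/L × 3.69 L = 3.37 g
lactose: 26.9 g/L × 3.69 L = 99.26 g
sodium citrate dihydrate: 4.72 g/L × 3.69 L = 17.42 g

monopotassium phosphate 46.50 g; potassium nitrate 22.76 g; ferric chloride hexahydrate 0.49 g; ammonium sulfate 3.37 g; lactose 99.26 g; sodium citrate dihydrate 17.42 g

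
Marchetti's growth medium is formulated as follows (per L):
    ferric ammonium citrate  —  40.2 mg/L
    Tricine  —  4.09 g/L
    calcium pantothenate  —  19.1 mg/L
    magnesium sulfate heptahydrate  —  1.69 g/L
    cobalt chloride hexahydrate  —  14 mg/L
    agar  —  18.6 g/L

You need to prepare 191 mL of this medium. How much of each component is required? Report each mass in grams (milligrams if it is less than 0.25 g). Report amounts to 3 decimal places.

Target volume = 191 mL = 0.191 L.
ferric ammonium citrate: 40.2 mg/L × 0.191 L = 7.678 mg
Tricine: 4.09 g/L × 0.191 L = 0.781 g
calcium pantothenate: 19.1 mg/L × 0.191 L = 3.648 mg
magnesium sulfate heptahydrate: 1.69 g/L × 0.191 L = 0.323 g
cobalt chloride hexahydrate: 14 mg/L × 0.191 L = 2.674 mg
agar: 18.6 g/L × 0.191 L = 3.553 g

ferric ammonium citrate 7.678 mg; Tricine 0.781 g; calcium pantothenate 3.648 mg; magnesium sulfate heptahydrate 0.323 g; cobalt chloride hexahydrate 2.674 mg; agar 3.553 g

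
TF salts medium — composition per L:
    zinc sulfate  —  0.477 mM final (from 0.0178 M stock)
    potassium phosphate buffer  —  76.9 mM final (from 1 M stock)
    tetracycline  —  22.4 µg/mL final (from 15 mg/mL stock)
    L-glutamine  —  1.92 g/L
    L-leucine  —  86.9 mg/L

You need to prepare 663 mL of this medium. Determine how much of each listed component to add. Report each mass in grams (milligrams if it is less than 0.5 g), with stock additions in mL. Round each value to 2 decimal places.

Target volume = 663 mL = 0.663 L.
zinc sulfate: dilute stock: 0.477 mM × 663 mL ÷ 17.8 mM = 17.77 mL
potassium phosphate buffer: V = C2·V2/C1 = 76.9 mM × 663 mL ÷ 1000 mM = 50.98 mL
tetracycline: dilute stock: 22.4 µg/mL × 663 mL ÷ 15000 µg/mL = 0.99 mL
L-glutamine: 1.92 g/L × 0.663 L = 1.27 g
L-leucine: 86.9 mg/L × 0.663 L = 57.61 mg

zinc sulfate 17.77 mL; potassium phosphate buffer 50.98 mL; tetracycline 0.99 mL; L-glutamine 1.27 g; L-leucine 57.61 mg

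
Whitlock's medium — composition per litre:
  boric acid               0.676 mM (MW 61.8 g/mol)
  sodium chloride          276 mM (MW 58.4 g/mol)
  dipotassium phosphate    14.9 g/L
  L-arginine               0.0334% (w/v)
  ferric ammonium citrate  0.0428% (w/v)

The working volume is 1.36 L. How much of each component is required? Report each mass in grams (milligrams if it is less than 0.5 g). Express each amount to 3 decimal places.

boric acid 56.816 mg; sodium chloride 21.921 g; dipotassium phosphate 20.264 g; L-arginine 454.240 mg; ferric ammonium citrate 0.582 g

Scale factor relative to 1 L: 1.36.
boric acid: 0.676 mmol/L × 61.8 mg/mmol × 1.36 L = 56.816 mg
sodium chloride: 276 mmol/L × 58.4 g/mol × 1.36 L ÷ 1000 = 21.921 g
dipotassium phosphate: 14.9 g/L × 1.36 L = 20.264 g
L-arginine: 0.0334 g per 100 mL × 1360 mL ÷ 100 = 0.45424 g = 454.240 mg
ferric ammonium citrate: 0.0428 g per 100 mL × 1360 mL ÷ 100 = 0.582 g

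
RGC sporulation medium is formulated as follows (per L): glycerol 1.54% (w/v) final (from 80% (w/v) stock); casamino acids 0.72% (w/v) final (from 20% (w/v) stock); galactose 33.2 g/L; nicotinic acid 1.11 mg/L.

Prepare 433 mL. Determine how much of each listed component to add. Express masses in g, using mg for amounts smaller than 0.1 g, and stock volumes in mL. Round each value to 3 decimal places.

Target volume = 433 mL = 0.433 L.
glycerol: V = C2·V2/C1 = 1.54% ÷ 80% × 433 mL = 8.335 mL
casamino acids: V = C2·V2/C1 = 0.72% ÷ 20% × 433 mL = 15.588 mL
galactose: 33.2 g/L × 0.433 L = 14.376 g
nicotinic acid: 1.11 mg/L × 0.433 L = 0.481 mg

glycerol 8.335 mL; casamino acids 15.588 mL; galactose 14.376 g; nicotinic acid 0.481 mg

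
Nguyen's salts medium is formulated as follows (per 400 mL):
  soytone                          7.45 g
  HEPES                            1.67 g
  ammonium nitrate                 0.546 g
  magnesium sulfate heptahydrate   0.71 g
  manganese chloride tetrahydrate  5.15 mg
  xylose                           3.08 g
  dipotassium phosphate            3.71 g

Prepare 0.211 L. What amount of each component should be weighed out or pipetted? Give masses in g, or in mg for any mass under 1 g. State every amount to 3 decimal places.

soytone 3.930 g; HEPES 880.925 mg; ammonium nitrate 288.015 mg; magnesium sulfate heptahydrate 374.525 mg; manganese chloride tetrahydrate 2.717 mg; xylose 1.625 g; dipotassium phosphate 1.957 g

Scale factor = 211 mL / 400 mL = 0.5275.
soytone: 7.45 g × (211 mL / 400 mL) = 3.930 g
HEPES: 1.67 g × (211 mL / 400 mL) = 0.880925 g = 880.925 mg
ammonium nitrate: 0.546 g × (211 mL / 400 mL) = 0.288015 g = 288.015 mg
magnesium sulfate heptahydrate: 0.71 g × (211 mL / 400 mL) = 0.374525 g = 374.525 mg
manganese chloride tetrahydrate: 5.15 mg × (211 mL / 400 mL) = 2.717 mg
xylose: 3.08 g × (211 mL / 400 mL) = 1.625 g
dipotassium phosphate: 3.71 g × (211 mL / 400 mL) = 1.957 g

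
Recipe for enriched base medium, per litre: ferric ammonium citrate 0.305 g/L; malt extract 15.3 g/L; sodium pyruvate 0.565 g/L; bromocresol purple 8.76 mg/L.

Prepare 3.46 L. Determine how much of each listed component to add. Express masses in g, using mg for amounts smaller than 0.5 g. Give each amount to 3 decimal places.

ferric ammonium citrate 1.055 g; malt extract 52.938 g; sodium pyruvate 1.955 g; bromocresol purple 30.310 mg

Working volume: 3.46 L.
ferric ammonium citrate: 0.305 g/L × 3.46 L = 1.055 g
malt extract: 15.3 g/L × 3.46 L = 52.938 g
sodium pyruvate: 0.565 g/L × 3.46 L = 1.955 g
bromocresol purple: 8.76 mg/L × 3.46 L = 30.310 mg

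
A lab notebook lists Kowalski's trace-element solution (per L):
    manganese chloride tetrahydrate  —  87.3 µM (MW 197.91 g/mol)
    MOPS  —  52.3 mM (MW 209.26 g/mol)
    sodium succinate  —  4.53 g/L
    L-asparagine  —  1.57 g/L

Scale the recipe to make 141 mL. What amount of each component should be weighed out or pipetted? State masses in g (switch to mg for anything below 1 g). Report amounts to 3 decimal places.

manganese chloride tetrahydrate 2.436 mg; MOPS 1.543 g; sodium succinate 638.730 mg; L-asparagine 221.370 mg

Scale factor relative to 1 L: 0.141.
manganese chloride tetrahydrate: 87.3 µmol/L × 197.91 g/mol × 0.141 L ÷ 1000 = 2.436 mg
MOPS: 52.3 mmol/L × 209.26 g/mol × 0.141 L ÷ 1000 = 1.543 g
sodium succinate: 4.53 g/L × 0.141 L = 0.63873 g = 638.730 mg
L-asparagine: 1.57 g/L × 0.141 L = 0.22137 g = 221.370 mg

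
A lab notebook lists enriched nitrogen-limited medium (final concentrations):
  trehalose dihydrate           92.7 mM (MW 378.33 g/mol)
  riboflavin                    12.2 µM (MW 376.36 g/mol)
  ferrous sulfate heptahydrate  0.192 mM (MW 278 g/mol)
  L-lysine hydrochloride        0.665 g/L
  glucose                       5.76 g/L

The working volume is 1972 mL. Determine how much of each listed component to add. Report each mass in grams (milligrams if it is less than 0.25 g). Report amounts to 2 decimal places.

Working volume: 1972 mL = 1.972 L.
trehalose dihydrate: 92.7 mmol/L × 378.33 g/mol × 1.972 L ÷ 1000 = 69.16 g
riboflavin: 12.2 µmol/L × 376.36 g/mol × 1.972 L ÷ 1000 = 9.05 mg
ferrous sulfate heptahydrate: 0.192 mmol/L × 278 mg/mmol × 1.972 L = 105.26 mg
L-lysine hydrochloride: 0.665 g/L × 1.972 L = 1.31 g
glucose: 5.76 g/L × 1.972 L = 11.36 g

trehalose dihydrate 69.16 g; riboflavin 9.05 mg; ferrous sulfate heptahydrate 105.26 mg; L-lysine hydrochloride 1.31 g; glucose 11.36 g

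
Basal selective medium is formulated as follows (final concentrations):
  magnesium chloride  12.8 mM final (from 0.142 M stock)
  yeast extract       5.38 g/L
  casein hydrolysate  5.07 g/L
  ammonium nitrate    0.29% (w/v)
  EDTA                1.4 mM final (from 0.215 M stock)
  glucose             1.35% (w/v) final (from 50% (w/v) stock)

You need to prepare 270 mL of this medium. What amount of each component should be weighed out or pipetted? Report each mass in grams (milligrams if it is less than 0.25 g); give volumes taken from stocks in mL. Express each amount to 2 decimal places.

Working volume: 270 mL = 0.27 L.
magnesium chloride: C1V1 = C2V2 → 12.8 mM × 270 mL ÷ 142 mM = 24.34 mL
yeast extract: 5.38 g/L × 0.27 L = 1.45 g
casein hydrolysate: 5.07 g/L × 0.27 L = 1.37 g
ammonium nitrate: 0.29% w/v = 2.9 g/L → 2.9 × 0.27 L = 0.78 g
EDTA: C1V1 = C2V2 → 1.4 mM × 270 mL ÷ 215 mM = 1.76 mL
glucose: C1V1 = C2V2 → 1.35% ÷ 50% × 270 mL = 7.29 mL

magnesium chloride 24.34 mL; yeast extract 1.45 g; casein hydrolysate 1.37 g; ammonium nitrate 0.78 g; EDTA 1.76 mL; glucose 7.29 mL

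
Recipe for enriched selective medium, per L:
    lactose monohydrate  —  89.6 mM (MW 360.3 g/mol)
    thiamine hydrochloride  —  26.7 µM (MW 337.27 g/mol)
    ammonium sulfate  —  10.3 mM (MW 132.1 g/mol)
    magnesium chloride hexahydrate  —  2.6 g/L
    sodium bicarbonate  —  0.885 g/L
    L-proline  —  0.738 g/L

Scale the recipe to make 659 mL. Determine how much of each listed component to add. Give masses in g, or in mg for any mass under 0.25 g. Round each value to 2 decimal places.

lactose monohydrate 21.27 g; thiamine hydrochloride 5.93 mg; ammonium sulfate 0.90 g; magnesium chloride hexahydrate 1.71 g; sodium bicarbonate 0.58 g; L-proline 0.49 g

Scale factor relative to 1 L: 0.659.
lactose monohydrate: 89.6 mmol/L × 360.3 g/mol × 0.659 L ÷ 1000 = 21.27 g
thiamine hydrochloride: 26.7 µmol/L × 337.27 g/mol × 0.659 L ÷ 1000 = 5.93 mg
ammonium sulfate: 10.3 mmol/L × 132.1 g/mol × 0.659 L ÷ 1000 = 0.90 g
magnesium chloride hexahydrate: 2.6 g/L × 0.659 L = 1.71 g
sodium bicarbonate: 0.885 g/L × 0.659 L = 0.58 g
L-proline: 0.738 g/L × 0.659 L = 0.49 g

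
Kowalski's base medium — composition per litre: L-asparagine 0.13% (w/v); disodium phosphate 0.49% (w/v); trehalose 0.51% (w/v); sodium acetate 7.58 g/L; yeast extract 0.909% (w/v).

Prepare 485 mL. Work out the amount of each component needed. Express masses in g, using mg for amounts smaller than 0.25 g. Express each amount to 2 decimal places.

L-asparagine 0.63 g; disodium phosphate 2.38 g; trehalose 2.47 g; sodium acetate 3.68 g; yeast extract 4.41 g

Working volume: 485 mL = 0.485 L.
L-asparagine: 0.13 g per 100 mL × 485 mL ÷ 100 = 0.63 g
disodium phosphate: 0.49% w/v = 4.9 g/L → 4.9 × 0.485 L = 2.38 g
trehalose: 0.51% w/v = 5.1 g/L → 5.1 × 0.485 L = 2.47 g
sodium acetate: 7.58 g/L × 0.485 L = 3.68 g
yeast extract: 0.909 g per 100 mL × 485 mL ÷ 100 = 4.41 g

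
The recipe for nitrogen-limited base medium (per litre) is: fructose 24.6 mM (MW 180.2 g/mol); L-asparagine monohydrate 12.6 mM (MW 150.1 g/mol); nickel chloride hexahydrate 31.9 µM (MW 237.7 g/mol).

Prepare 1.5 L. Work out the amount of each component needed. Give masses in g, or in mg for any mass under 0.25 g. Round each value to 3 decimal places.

Scale factor relative to 1 L: 1.5.
fructose: 24.6 mmol/L × 180.2 g/mol × 1.5 L ÷ 1000 = 6.649 g
L-asparagine monohydrate: 12.6 mmol/L × 150.1 g/mol × 1.5 L ÷ 1000 = 2.837 g
nickel chloride hexahydrate: 31.9 µmol/L × 237.7 g/mol × 1.5 L ÷ 1000 = 11.374 mg

fructose 6.649 g; L-asparagine monohydrate 2.837 g; nickel chloride hexahydrate 11.374 mg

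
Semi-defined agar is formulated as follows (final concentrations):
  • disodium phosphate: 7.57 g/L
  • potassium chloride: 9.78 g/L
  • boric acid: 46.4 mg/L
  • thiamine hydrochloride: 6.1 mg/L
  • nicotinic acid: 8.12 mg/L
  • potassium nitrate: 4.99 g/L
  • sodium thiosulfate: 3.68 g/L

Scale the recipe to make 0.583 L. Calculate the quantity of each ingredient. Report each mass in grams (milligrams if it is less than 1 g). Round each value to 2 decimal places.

disodium phosphate 4.41 g; potassium chloride 5.70 g; boric acid 27.05 mg; thiamine hydrochloride 3.56 mg; nicotinic acid 4.73 mg; potassium nitrate 2.91 g; sodium thiosulfate 2.15 g

Scale factor relative to 1 L: 0.583.
disodium phosphate: 7.57 g/L × 0.583 L = 4.41 g
potassium chloride: 9.78 g/L × 0.583 L = 5.70 g
boric acid: 46.4 mg/L × 0.583 L = 27.05 mg
thiamine hydrochloride: 6.1 mg/L × 0.583 L = 3.56 mg
nicotinic acid: 8.12 mg/L × 0.583 L = 4.73 mg
potassium nitrate: 4.99 g/L × 0.583 L = 2.91 g
sodium thiosulfate: 3.68 g/L × 0.583 L = 2.15 g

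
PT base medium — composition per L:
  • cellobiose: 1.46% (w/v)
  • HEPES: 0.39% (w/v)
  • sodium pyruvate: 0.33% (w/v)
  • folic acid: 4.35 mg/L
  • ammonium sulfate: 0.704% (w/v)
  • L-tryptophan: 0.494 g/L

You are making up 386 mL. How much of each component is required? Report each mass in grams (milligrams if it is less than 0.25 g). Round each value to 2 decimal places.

cellobiose 5.64 g; HEPES 1.51 g; sodium pyruvate 1.27 g; folic acid 1.68 mg; ammonium sulfate 2.72 g; L-tryptophan 190.68 mg

Target volume = 386 mL = 0.386 L.
cellobiose: 1.46% w/v = 14.6 g/L → 14.6 × 0.386 L = 5.64 g
HEPES: 0.39% w/v = 3.9 g/L → 3.9 × 0.386 L = 1.51 g
sodium pyruvate: 0.33 g per 100 mL × 386 mL ÷ 100 = 1.27 g
folic acid: 4.35 mg/L × 0.386 L = 1.68 mg
ammonium sulfate: 0.704 g per 100 mL × 386 mL ÷ 100 = 2.72 g
L-tryptophan: 0.494 g/L × 0.386 L = 0.190684 g = 190.68 mg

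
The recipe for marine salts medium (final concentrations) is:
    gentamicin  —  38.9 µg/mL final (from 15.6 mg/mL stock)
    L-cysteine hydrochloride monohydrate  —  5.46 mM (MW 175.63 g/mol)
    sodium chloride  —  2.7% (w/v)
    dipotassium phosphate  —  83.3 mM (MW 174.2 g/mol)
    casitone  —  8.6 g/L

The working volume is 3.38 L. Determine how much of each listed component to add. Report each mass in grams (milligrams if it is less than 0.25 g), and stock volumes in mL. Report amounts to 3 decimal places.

Scale factor relative to 1 L: 3.38.
gentamicin: C1V1 = C2V2 → 38.9 µg/mL × 3380 mL ÷ 15600 µg/mL = 8.428 mL
L-cysteine hydrochloride monohydrate: 5.46 mmol/L × 175.63 g/mol × 3.38 L ÷ 1000 = 3.241 g
sodium chloride: 2.7 g per 100 mL × 3380 mL ÷ 100 = 91.260 g
dipotassium phosphate: 83.3 mmol/L × 174.2 g/mol × 3.38 L ÷ 1000 = 49.047 g
casitone: 8.6 g/L × 3.38 L = 29.068 g

gentamicin 8.428 mL; L-cysteine hydrochloride monohydrate 3.241 g; sodium chloride 91.260 g; dipotassium phosphate 49.047 g; casitone 29.068 g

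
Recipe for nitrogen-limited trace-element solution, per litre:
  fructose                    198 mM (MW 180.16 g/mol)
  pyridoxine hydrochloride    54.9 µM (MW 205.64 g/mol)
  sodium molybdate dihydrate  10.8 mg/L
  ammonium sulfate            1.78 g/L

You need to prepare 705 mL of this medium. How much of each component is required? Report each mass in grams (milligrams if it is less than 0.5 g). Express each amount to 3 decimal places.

Scale factor relative to 1 L: 0.705.
fructose: 198 mmol/L × 180.16 g/mol × 0.705 L ÷ 1000 = 25.149 g
pyridoxine hydrochloride: 54.9 µmol/L × 205.64 g/mol × 0.705 L ÷ 1000 = 7.959 mg
sodium molybdate dihydrate: 10.8 mg/L × 0.705 L = 7.614 mg
ammonium sulfate: 1.78 g/L × 0.705 L = 1.255 g

fructose 25.149 g; pyridoxine hydrochloride 7.959 mg; sodium molybdate dihydrate 7.614 mg; ammonium sulfate 1.255 g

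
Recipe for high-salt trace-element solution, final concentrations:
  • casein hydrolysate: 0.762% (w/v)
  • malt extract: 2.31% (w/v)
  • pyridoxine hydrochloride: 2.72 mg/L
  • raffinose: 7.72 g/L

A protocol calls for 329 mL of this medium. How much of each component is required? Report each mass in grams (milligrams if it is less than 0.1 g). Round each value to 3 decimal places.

Scale factor relative to 1 L: 0.329.
casein hydrolysate: 0.762 g per 100 mL × 329 mL ÷ 100 = 2.507 g
malt extract: 2.31 g per 100 mL × 329 mL ÷ 100 = 7.600 g
pyridoxine hydrochloride: 2.72 mg/L × 0.329 L = 0.895 mg
raffinose: 7.72 g/L × 0.329 L = 2.540 g

casein hydrolysate 2.507 g; malt extract 7.600 g; pyridoxine hydrochloride 0.895 mg; raffinose 2.540 g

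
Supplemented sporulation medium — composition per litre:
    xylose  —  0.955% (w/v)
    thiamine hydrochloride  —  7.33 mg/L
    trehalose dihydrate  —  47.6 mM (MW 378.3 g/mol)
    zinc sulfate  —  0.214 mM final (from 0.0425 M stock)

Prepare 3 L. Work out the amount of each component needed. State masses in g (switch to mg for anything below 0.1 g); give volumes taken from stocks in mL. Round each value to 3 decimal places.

xylose 28.650 g; thiamine hydrochloride 21.990 mg; trehalose dihydrate 54.021 g; zinc sulfate 15.106 mL

Working volume: 3 L.
xylose: 0.955% w/v = 9.55 g/L → 9.55 × 3 L = 28.650 g
thiamine hydrochloride: 7.33 mg/L × 3 L = 21.990 mg
trehalose dihydrate: 47.6 mmol/L × 378.3 g/mol × 3 L ÷ 1000 = 54.021 g
zinc sulfate: dilute stock: 0.214 mM × 3000 mL ÷ 42.5 mM = 15.106 mL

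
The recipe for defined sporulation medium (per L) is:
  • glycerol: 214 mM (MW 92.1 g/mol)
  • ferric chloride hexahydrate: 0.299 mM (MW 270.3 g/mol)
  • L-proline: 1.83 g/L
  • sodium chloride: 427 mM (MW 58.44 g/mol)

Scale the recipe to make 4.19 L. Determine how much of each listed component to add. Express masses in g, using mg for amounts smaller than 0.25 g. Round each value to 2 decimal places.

Scale factor relative to 1 L: 4.19.
glycerol: 214 mmol/L × 92.1 g/mol × 4.19 L ÷ 1000 = 82.58 g
ferric chloride hexahydrate: 0.299 mmol/L × 270.3 g/mol × 4.19 L ÷ 1000 = 0.34 g
L-proline: 1.83 g/L × 4.19 L = 7.67 g
sodium chloride: 427 mmol/L × 58.44 g/mol × 4.19 L ÷ 1000 = 104.56 g

glycerol 82.58 g; ferric chloride hexahydrate 0.34 g; L-proline 7.67 g; sodium chloride 104.56 g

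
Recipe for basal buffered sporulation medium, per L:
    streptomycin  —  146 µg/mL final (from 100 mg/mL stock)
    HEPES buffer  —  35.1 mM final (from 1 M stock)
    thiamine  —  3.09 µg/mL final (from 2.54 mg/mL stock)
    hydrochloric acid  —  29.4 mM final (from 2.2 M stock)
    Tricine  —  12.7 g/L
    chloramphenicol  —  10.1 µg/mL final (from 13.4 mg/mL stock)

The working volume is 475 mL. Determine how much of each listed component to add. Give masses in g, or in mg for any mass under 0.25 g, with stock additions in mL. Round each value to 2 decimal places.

streptomycin 0.69 mL; HEPES buffer 16.67 mL; thiamine 0.58 mL; hydrochloric acid 6.35 mL; Tricine 6.03 g; chloramphenicol 0.36 mL

Scale factor relative to 1 L: 0.475.
streptomycin: C1V1 = C2V2 → 146 µg/mL × 475 mL ÷ 100000 µg/mL = 0.69 mL
HEPES buffer: C1V1 = C2V2 → 35.1 mM × 475 mL ÷ 1000 mM = 16.67 mL
thiamine: C1V1 = C2V2 → 3.09 µg/mL × 475 mL ÷ 2540 µg/mL = 0.58 mL
hydrochloric acid: V = C2·V2/C1 = 29.4 mM × 475 mL ÷ 2200 mM = 6.35 mL
Tricine: 12.7 g/L × 0.475 L = 6.03 g
chloramphenicol: dilute stock: 10.1 µg/mL × 475 mL ÷ 13400 µg/mL = 0.36 mL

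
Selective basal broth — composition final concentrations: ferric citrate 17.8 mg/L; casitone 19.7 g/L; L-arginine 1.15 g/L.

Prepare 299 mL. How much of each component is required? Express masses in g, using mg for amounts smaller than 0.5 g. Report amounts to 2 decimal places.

Target volume = 299 mL = 0.299 L.
ferric citrate: 17.8 mg/L × 0.299 L = 5.32 mg
casitone: 19.7 g/L × 0.299 L = 5.89 g
L-arginine: 1.15 g/L × 0.299 L = 0.34385 g = 343.85 mg

ferric citrate 5.32 mg; casitone 5.89 g; L-arginine 343.85 mg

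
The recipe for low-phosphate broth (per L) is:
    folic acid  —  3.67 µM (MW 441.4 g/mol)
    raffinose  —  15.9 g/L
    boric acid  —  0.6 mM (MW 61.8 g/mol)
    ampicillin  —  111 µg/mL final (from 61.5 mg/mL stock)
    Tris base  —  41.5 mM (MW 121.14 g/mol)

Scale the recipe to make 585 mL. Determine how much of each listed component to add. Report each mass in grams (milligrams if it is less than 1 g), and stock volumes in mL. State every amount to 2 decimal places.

folic acid 0.95 mg; raffinose 9.30 g; boric acid 21.69 mg; ampicillin 1.06 mL; Tris base 2.94 g

Scale factor relative to 1 L: 0.585.
folic acid: 3.67 µmol/L × 441.4 g/mol × 0.585 L ÷ 1000 = 0.95 mg
raffinose: 15.9 g/L × 0.585 L = 9.30 g
boric acid: 0.6 mmol/L × 61.8 mg/mmol × 0.585 L = 21.69 mg
ampicillin: V = C2·V2/C1 = 111 µg/mL × 585 mL ÷ 61500 µg/mL = 1.06 mL
Tris base: 41.5 mmol/L × 121.14 g/mol × 0.585 L ÷ 1000 = 2.94 g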